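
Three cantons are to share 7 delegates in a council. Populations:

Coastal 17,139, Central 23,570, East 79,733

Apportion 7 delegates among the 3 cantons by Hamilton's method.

Coastal=1, Central=1, East=5

Total 120442; standard divisor 120442/7 = 17206.
Standard quotas: Coastal 0.9961, Central 1.3699, East 4.6340.
Lower quotas: Coastal 0, Central 1, East 4 (sum 5, leaving 2 seats).
Remainders in descending order: Coastal 0.9961, East 0.6340, Central 0.3699.
Largest remainders: Coastal, East receive the extra seats.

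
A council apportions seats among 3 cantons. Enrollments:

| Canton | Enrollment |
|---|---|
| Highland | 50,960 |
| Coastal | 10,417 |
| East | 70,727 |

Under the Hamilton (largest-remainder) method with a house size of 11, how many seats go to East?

Total 132104; standard divisor 132104/11 ≈ 12009.455.
Standard quotas: Highland 4.2433, Coastal 0.8674, East 5.8893.
Lower quotas: Highland 4, Coastal 0, East 5 (sum 9, leaving 2 seats).
Remainders in descending order: East 0.8893, Coastal 0.8674, Highland 0.2433.
The surplus seats go to East, Coastal.
East receives 6.

6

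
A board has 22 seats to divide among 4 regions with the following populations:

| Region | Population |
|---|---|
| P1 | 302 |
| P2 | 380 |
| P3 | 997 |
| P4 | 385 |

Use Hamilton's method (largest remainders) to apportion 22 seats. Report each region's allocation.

Standard divisor: 2064 ÷ 22 ≈ 93.818.
Standard quotas: P1 3.219, P2 4.050, P3 10.627, P4 4.104.
Lower quotas: P1 3, P2 4, P3 10, P4 4 (sum 21, leaving 1 seat).
Remainders in descending order: P3 0.627, P1 0.219, P4 0.104, P2 0.050.
The surplus seat goes to P3.

P1 3, P2 4, P3 11, P4 4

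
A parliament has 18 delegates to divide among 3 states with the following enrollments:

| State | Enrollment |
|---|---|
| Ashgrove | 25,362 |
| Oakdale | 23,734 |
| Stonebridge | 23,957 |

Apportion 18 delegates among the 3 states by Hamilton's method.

Ashgrove: 6, Oakdale: 6, Stonebridge: 6

Standard divisor: 73053 ÷ 18 ≈ 4058.5.
Standard quotas: Ashgrove 6.2491, Oakdale 5.8480, Stonebridge 5.9029.
Lower quotas: Ashgrove 6, Oakdale 5, Stonebridge 5 (sum 16, leaving 2 seats).
Remainders in descending order: Stonebridge 0.9029, Oakdale 0.8480, Ashgrove 0.2491.
Largest remainders: Stonebridge, Oakdale receive the extra seats.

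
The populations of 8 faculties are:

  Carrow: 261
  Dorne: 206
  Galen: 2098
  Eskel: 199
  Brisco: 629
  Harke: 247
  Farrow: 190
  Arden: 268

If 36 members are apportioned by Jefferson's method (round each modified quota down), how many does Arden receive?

Standard divisor 4098/36 ≈ 113.833; standard quotas: Carrow 2.293, Dorne 1.810, Galen 18.430, Eskel 1.748, Brisco 5.526, Harke 2.170, Farrow 1.669, Arden 2.354.
Rounding down gives 2, 1, 18, 1, 5, 2, 1, 2 = 32 seats, so the divisor must be adjusted.
With modified divisor 101: modified quotas Carrow 2.584, Dorne 2.040, Galen 20.772, Eskel 1.970, Brisco 6.228, Harke 2.446, Farrow 1.881, Arden 2.653.
Rounding down: Carrow 2, Dorne 2, Galen 20, Eskel 1, Brisco 6, Harke 2, Farrow 1, Arden 2 (total 36).
Arden receives 2.

2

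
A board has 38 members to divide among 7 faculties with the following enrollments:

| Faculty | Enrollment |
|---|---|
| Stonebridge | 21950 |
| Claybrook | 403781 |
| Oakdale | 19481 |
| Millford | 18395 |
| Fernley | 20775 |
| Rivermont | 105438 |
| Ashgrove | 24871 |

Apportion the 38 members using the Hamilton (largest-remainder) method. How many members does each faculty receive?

Total 614691; standard divisor 614691/38 ≈ 16176.079.
Standard quotas: Stonebridge 1.3569, Claybrook 24.9616, Oakdale 1.2043, Millford 1.1372, Fernley 1.2843, Rivermont 6.5181, Ashgrove 1.5375.
Lower quotas: Stonebridge 1, Claybrook 24, Oakdale 1, Millford 1, Fernley 1, Rivermont 6, Ashgrove 1 (sum 35, leaving 3 seats).
Remainders in descending order: Claybrook 0.9616, Ashgrove 0.5375, Rivermont 0.5181, Stonebridge 0.3569, Fernley 0.2843, Oakdale 0.2043, Millford 0.1372.
The surplus seats go to Claybrook, Ashgrove, Rivermont.

Stonebridge: 1; Claybrook: 25; Oakdale: 1; Millford: 1; Fernley: 1; Rivermont: 7; Ashgrove: 2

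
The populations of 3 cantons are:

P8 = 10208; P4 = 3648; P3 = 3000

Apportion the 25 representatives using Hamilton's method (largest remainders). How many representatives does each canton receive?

P8 15, P4 5, P3 5

Standard divisor: 16856 ÷ 25 ≈ 674.24.
Standard quotas: P8 15.1400, P4 5.4105, P3 4.4495.
Lower quotas: P8 15, P4 5, P3 4 (sum 24, leaving 1 seat).
Remainders in descending order: P3 0.4495, P4 0.4105, P8 0.1400.
Largest remainder: P3 receives the extra seat.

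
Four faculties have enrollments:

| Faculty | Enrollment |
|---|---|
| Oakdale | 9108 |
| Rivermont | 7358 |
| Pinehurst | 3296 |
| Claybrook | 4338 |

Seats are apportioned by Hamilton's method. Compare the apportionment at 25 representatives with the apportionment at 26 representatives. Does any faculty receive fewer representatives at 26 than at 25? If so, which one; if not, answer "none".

At 25 seats: Oakdale 9, Rivermont 8, Pinehurst 3, Claybrook 5.
At 26 seats: Oakdale 10, Rivermont 8, Pinehurst 3, Claybrook 5.
No faculty's allocation decreased.

none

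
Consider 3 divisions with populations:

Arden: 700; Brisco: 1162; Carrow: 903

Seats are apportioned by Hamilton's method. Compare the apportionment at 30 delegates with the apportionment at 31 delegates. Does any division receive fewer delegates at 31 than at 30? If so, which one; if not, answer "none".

none

At 30 seats: Arden 7, Brisco 13, Carrow 10.
At 31 seats: Arden 8, Brisco 13, Carrow 10.
No division's allocation decreased.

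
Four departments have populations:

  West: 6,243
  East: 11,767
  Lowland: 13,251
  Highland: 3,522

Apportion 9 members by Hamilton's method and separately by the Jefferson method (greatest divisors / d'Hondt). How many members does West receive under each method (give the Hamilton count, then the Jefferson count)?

2 and 1

Hamilton: West 2, East 3, Lowland 3, Highland 1.
Jefferson: West 1, East 3, Lowland 4, Highland 1.
West gets 2 under Hamilton and 1 under Jefferson.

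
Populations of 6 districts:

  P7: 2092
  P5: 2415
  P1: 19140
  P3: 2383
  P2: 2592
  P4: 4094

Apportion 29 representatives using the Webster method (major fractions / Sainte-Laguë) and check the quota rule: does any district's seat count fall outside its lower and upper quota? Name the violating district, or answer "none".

Standard quotas: P7 1.854, P5 2.141, P1 16.966, P3 2.112, P2 2.298, P4 3.629.
Webster allocation: P7 2, P5 2, P1 17, P3 2, P2 2, P4 4.
Every allocation lies between the lower and upper quota.

none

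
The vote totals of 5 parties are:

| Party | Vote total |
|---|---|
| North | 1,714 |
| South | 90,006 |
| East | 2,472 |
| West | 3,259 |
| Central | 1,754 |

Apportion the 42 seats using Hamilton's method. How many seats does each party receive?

Total 99205; standard divisor 99205/42 ≈ 2362.024.
Standard quotas: North 0.7256, South 38.1055, East 1.0466, West 1.3797, Central 0.7426.
Lower quotas: North 0, South 38, East 1, West 1, Central 0 (sum 40, leaving 2 seats).
Remainders in descending order: Central 0.7426, North 0.7256, West 0.3797, South 0.1055, East 0.0466.
The surplus seats go to Central, North.

North 1, South 38, East 1, West 1, Central 1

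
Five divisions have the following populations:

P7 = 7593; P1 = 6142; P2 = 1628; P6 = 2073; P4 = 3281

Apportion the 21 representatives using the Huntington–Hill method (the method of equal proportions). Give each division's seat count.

With divisor 981: modified quotas P7 7.740, P1 6.261, P2 1.660, P6 2.113, P4 3.345.
Geometric-mean thresholds: P7 √(7·8)=7.483, P1 √(6·7)=6.481, P2 √(1·2)=1.414, P6 √(2·3)=2.449, P4 √(3·4)=3.464.
Each quota rounded against its threshold gives P7 8, P1 6, P2 2, P6 2, P4 3 (total 21).

P7 8; P1 6; P2 2; P6 2; P4 3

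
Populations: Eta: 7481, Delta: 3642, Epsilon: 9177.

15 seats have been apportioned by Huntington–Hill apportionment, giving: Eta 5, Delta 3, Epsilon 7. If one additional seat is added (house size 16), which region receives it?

Eta

Priority for the next seat is population ÷ (√(s·(s+1))).
Priorities: Eta 1365.837, Delta 1051.355, Epsilon 1226.328.
Highest priority: Eta.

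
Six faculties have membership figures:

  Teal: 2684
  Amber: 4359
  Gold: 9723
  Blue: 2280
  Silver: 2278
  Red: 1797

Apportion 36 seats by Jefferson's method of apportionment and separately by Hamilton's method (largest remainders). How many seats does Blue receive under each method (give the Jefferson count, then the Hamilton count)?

Jefferson: Teal 4, Amber 7, Gold 16, Blue 3, Silver 3, Red 3.
Hamilton: Teal 4, Amber 7, Gold 15, Blue 4, Silver 3, Red 3.
Blue gets 3 under Jefferson and 4 under Hamilton.

3 and 4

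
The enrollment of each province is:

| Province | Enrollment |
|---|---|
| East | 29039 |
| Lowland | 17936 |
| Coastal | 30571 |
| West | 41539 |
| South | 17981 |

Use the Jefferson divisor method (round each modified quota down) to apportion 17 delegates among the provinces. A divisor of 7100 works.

With modified divisor 7100: modified quotas East 4.090, Lowland 2.526, Coastal 4.306, West 5.851, South 2.533.
Rounding down: East 4, Lowland 2, Coastal 4, West 5, South 2 (total 17).

East=4, Lowland=2, Coastal=4, West=5, South=2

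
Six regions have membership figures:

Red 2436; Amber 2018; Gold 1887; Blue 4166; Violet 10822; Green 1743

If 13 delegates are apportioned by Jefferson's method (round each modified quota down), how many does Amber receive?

Standard divisor 23072/13 ≈ 1774.769; standard quotas: Red 1.373, Amber 1.137, Gold 1.063, Blue 2.347, Violet 6.098, Green 0.982.
Rounding down gives 1, 1, 1, 2, 6, 0 = 11 seats, so the divisor must be adjusted.
With modified divisor 1500: modified quotas Red 1.624, Amber 1.345, Gold 1.258, Blue 2.777, Violet 7.215, Green 1.162.
Rounding down: Red 1, Amber 1, Gold 1, Blue 2, Violet 7, Green 1 (total 13).
Amber receives 1.

1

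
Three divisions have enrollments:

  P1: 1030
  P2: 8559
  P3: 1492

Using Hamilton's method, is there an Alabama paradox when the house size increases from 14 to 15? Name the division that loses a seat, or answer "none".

none

At 14 seats: P1 1, P2 11, P3 2.
At 15 seats: P1 1, P2 12, P3 2.
No division's allocation decreased.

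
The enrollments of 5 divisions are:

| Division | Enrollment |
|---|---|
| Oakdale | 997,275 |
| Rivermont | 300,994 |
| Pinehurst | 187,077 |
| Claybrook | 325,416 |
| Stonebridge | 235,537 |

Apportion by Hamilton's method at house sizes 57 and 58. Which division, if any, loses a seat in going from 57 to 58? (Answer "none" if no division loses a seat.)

none

At 57 seats: Oakdale 28, Rivermont 8, Pinehurst 5, Claybrook 9, Stonebridge 7.
At 58 seats: Oakdale 28, Rivermont 9, Pinehurst 5, Claybrook 9, Stonebridge 7.
No division's allocation decreased.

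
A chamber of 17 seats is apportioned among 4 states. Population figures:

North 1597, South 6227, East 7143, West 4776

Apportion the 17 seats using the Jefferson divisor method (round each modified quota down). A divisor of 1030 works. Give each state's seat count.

With modified divisor 1030: modified quotas North 1.550, South 6.046, East 6.935, West 4.637.
Rounding down: North 1, South 6, East 6, West 4 (total 17).

North: 1, South: 6, East: 6, West: 4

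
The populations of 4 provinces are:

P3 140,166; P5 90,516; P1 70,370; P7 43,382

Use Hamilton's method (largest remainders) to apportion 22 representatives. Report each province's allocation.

Standard divisor: 344434 ÷ 22 ≈ 15656.091.
Standard quotas: P3 8.9528, P5 5.7815, P1 4.4947, P7 2.7709.
Lower quotas: P3 8, P5 5, P1 4, P7 2 (sum 19, leaving 3 seats).
Remainders in descending order: P3 0.9528, P5 0.7815, P7 0.7709, P1 0.4947.
The surplus seats go to P3, P5, P7.

P3 9, P5 6, P1 4, P7 3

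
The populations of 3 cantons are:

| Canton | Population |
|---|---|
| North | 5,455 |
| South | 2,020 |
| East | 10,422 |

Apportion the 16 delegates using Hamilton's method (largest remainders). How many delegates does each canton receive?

The standard divisor is 17897/16 ≈ 1118.562.
Standard quotas: North 4.8768, South 1.8059, East 9.3173.
Lower quotas: North 4, South 1, East 9 (sum 14, leaving 2 seats).
Remainders in descending order: North 0.8768, South 0.8059, East 0.3173.
The surplus seats go to North, South.

North=5; South=2; East=9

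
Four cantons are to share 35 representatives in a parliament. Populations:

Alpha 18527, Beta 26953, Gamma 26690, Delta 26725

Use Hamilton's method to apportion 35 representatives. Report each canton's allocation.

Alpha=7, Beta=10, Gamma=9, Delta=9

Total 98895; standard divisor 98895/35 ≈ 2825.571.
Standard quotas: Alpha 6.5569, Beta 9.5390, Gamma 9.4459, Delta 9.4583.
Lower quotas: Alpha 6, Beta 9, Gamma 9, Delta 9 (sum 33, leaving 2 seats).
Remainders in descending order: Alpha 0.5569, Beta 0.5390, Delta 0.4583, Gamma 0.4459.
Largest remainders: Alpha, Beta receive the extra seats.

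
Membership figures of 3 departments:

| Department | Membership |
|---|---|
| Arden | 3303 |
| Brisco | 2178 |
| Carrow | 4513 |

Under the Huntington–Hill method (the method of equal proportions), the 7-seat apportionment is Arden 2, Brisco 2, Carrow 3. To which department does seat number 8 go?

Arden

Priority for the next seat is population ÷ (√(s·(s+1))).
Priorities: Arden 1348.444, Brisco 889.165, Carrow 1302.791.
Highest priority: Arden.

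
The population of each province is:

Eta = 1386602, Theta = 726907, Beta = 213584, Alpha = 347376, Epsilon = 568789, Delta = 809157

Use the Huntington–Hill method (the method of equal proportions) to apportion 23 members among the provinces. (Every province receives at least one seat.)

Eta 8, Theta 4, Beta 1, Alpha 2, Epsilon 3, Delta 5

With divisor 172564: modified quotas Eta 8.035, Theta 4.212, Beta 1.238, Alpha 2.013, Epsilon 3.296, Delta 4.689.
Geometric-mean thresholds: Eta √(8·9)=8.485, Theta √(4·5)=4.472, Beta √(1·2)=1.414, Alpha √(2·3)=2.449, Epsilon √(3·4)=3.464, Delta √(4·5)=4.472.
Each quota rounded against its threshold gives Eta 8, Theta 4, Beta 1, Alpha 2, Epsilon 3, Delta 5 (total 23).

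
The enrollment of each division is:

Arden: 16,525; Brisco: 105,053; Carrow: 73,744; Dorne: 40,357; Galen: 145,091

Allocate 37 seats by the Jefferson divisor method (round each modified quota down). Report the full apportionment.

Standard divisor 380770/37 ≈ 10291.081; standard quotas: Arden 1.606, Brisco 10.208, Carrow 7.166, Dorne 3.922, Galen 14.099.
Rounding down gives 1, 10, 7, 3, 14 = 35 seats, so the divisor must be adjusted.
With modified divisor 9600: modified quotas Arden 1.721, Brisco 10.943, Carrow 7.682, Dorne 4.204, Galen 15.114.
Rounding down: Arden 1, Brisco 10, Carrow 7, Dorne 4, Galen 15 (total 37).

Arden 1, Brisco 10, Carrow 7, Dorne 4, Galen 15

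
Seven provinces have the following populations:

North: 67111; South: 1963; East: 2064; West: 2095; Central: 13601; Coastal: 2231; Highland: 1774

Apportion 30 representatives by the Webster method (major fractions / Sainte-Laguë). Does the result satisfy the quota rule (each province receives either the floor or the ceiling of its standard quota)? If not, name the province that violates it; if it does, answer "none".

Standard quotas: North 22.164, South 0.648, East 0.682, West 0.692, Central 4.492, Coastal 0.737, Highland 0.586.
Webster allocation: North 21, South 1, East 1, West 1, Central 4, Coastal 1, Highland 1.
North has quota 22.164 (lower 22, upper 23) but receives 21 — outside the quota interval.

North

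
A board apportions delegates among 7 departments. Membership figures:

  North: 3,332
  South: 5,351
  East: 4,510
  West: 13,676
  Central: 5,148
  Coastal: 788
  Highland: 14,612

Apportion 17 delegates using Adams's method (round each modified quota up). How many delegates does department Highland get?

5

Standard divisor 47417/17 ≈ 2789.235; standard quotas: North 1.195, South 1.918, East 1.617, West 4.903, Central 1.846, Coastal 0.283, Highland 5.239.
Rounding up gives 2, 2, 2, 5, 2, 1, 6 = 20 seats, so the divisor must be adjusted.
With modified divisor 3500: modified quotas North 0.952, South 1.529, East 1.289, West 3.907, Central 1.471, Coastal 0.225, Highland 4.175.
Rounding up: North 1, South 2, East 2, West 4, Central 2, Coastal 1, Highland 5 (total 17).
Highland receives 5.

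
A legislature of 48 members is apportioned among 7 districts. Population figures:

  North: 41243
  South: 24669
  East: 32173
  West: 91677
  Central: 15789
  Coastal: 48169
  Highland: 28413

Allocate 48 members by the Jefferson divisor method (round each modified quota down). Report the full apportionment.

North 7, South 4, East 5, West 17, Central 2, Coastal 8, Highland 5

Standard divisor 282133/48 ≈ 5877.771; standard quotas: North 7.017, South 4.197, East 5.474, West 15.597, Central 2.686, Coastal 8.195, Highland 4.834.
Rounding down gives 7, 4, 5, 15, 2, 8, 4 = 45 seats, so the divisor must be adjusted.
With modified divisor 5383.59: modified quotas North 7.661, South 4.582, East 5.976, West 17.029, Central 2.933, Coastal 8.947, Highland 5.278.
Rounding down: North 7, South 4, East 5, West 17, Central 2, Coastal 8, Highland 5 (total 48).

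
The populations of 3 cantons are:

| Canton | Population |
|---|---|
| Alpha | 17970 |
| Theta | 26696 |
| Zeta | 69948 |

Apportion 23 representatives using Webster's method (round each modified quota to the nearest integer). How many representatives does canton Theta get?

5

Standard divisor 114614/23 ≈ 4983.217; standard quotas: Alpha 3.606, Theta 5.357, Zeta 14.037.
Rounding to the nearest integer gives Alpha 4, Theta 5, Zeta 14 — total 23, matching the house size, so no adjustment is needed.
Theta receives 5.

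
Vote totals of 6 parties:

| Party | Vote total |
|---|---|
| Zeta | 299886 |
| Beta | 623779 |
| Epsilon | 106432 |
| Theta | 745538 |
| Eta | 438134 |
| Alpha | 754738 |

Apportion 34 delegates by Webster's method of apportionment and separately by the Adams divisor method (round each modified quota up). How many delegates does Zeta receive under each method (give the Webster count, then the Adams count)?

Webster: Zeta 3, Beta 7, Epsilon 1, Theta 9, Eta 5, Alpha 9.
Adams: Zeta 4, Beta 7, Epsilon 2, Theta 8, Eta 5, Alpha 8.
Zeta gets 3 under Webster and 4 under Adams.

3 and 4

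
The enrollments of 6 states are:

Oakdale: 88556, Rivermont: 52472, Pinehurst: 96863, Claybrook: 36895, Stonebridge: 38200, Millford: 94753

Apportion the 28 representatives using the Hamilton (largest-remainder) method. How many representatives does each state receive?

The standard divisor is 407739/28 ≈ 14562.107.
Standard quotas: Oakdale 6.0813, Rivermont 3.6033, Pinehurst 6.6517, Claybrook 2.5336, Stonebridge 2.6232, Millford 6.5068.
Lower quotas: Oakdale 6, Rivermont 3, Pinehurst 6, Claybrook 2, Stonebridge 2, Millford 6 (sum 25, leaving 3 seats).
Remainders in descending order: Pinehurst 0.6517, Stonebridge 0.6232, Rivermont 0.6033, Claybrook 0.5336, Millford 0.5068, Oakdale 0.0813.
The surplus seats go to Pinehurst, Stonebridge, Rivermont.

Oakdale 6, Rivermont 4, Pinehurst 7, Claybrook 2, Stonebridge 3, Millford 6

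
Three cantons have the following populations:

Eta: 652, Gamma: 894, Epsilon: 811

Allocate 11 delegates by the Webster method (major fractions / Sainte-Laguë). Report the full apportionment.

Standard divisor 2357/11 ≈ 214.273; standard quotas: Eta 3.043, Gamma 4.172, Epsilon 3.785.
Rounding to the nearest integer gives Eta 3, Gamma 4, Epsilon 4 — total 11, matching the house size, so no adjustment is needed.

Eta 3, Gamma 4, Epsilon 4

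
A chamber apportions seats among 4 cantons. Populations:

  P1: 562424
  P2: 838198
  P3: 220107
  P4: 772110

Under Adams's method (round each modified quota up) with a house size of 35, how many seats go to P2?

Standard divisor 2392839/35 ≈ 68366.829; standard quotas: P1 8.227, P2 12.260, P3 3.219, P4 11.294.
Rounding up gives 9, 13, 4, 12 = 38 seats, so the divisor must be adjusted.
With modified divisor 71800: modified quotas P1 7.833, P2 11.674, P3 3.066, P4 10.754.
Rounding up: P1 8, P2 12, P3 4, P4 11 (total 35).
P2 receives 12.

12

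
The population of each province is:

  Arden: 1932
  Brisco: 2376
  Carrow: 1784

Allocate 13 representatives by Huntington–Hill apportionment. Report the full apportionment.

With divisor 474: modified quotas Arden 4.076, Brisco 5.013, Carrow 3.764.
Geometric-mean thresholds: Arden √(4·5)=4.472, Brisco √(5·6)=5.477, Carrow √(3·4)=3.464.
Each quota rounded against its threshold gives Arden 4, Brisco 5, Carrow 4 (total 13).

Arden 4, Brisco 5, Carrow 4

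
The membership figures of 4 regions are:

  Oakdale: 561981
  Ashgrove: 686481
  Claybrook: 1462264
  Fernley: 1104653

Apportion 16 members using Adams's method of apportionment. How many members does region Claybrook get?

6

Standard divisor 3815379/16 ≈ 238461.188; standard quotas: Oakdale 2.357, Ashgrove 2.879, Claybrook 6.132, Fernley 4.632.
Rounding up gives 3, 3, 7, 5 = 18 seats, so the divisor must be adjusted.
With modified divisor 277611: modified quotas Oakdale 2.024, Ashgrove 2.473, Claybrook 5.267, Fernley 3.979.
Rounding up: Oakdale 3, Ashgrove 3, Claybrook 6, Fernley 4 (total 16).
Claybrook receives 6.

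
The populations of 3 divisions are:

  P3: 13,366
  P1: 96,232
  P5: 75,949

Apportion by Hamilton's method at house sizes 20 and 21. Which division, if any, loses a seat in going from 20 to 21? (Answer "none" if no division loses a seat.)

P3

At 20 seats: P3 2, P1 10, P5 8.
At 21 seats: P3 1, P1 11, P5 9.
P3 drops from 2 to 1.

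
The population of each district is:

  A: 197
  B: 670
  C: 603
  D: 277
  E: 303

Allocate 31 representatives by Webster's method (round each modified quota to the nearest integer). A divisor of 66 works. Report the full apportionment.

A: 3; B: 10; C: 9; D: 4; E: 5

With modified divisor 66: modified quotas A 2.985, B 10.152, C 9.136, D 4.197, E 4.591.
Rounding to the nearest integer: A 3, B 10, C 9, D 4, E 5 (total 31).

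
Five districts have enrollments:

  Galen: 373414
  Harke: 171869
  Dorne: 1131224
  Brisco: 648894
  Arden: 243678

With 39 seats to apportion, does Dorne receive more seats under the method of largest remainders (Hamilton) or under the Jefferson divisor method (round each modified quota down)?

Jefferson

Hamilton: Galen 6, Harke 2, Dorne 17, Brisco 10, Arden 4.
Jefferson: Galen 6, Harke 2, Dorne 18, Brisco 10, Arden 3.
Dorne gets 17 under Hamilton and 18 under Jefferson.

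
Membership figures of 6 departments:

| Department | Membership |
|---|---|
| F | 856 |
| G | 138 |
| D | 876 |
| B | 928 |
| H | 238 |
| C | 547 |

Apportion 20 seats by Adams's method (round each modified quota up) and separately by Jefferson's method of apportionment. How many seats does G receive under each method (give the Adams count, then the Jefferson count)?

1 and 0

Adams: F 4, G 1, D 5, B 5, H 2, C 3.
Jefferson: F 5, G 0, D 5, B 6, H 1, C 3.
G gets 1 under Adams and 0 under Jefferson.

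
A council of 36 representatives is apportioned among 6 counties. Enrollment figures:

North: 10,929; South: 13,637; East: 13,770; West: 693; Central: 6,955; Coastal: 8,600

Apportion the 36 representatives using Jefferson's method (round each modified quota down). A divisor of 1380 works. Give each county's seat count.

With modified divisor 1380: modified quotas North 7.920, South 9.882, East 9.978, West 0.502, Central 5.040, Coastal 6.232.
Rounding down: North 7, South 9, East 9, West 0, Central 5, Coastal 6 (total 36).

North 7, South 9, East 9, West 0, Central 5, Coastal 6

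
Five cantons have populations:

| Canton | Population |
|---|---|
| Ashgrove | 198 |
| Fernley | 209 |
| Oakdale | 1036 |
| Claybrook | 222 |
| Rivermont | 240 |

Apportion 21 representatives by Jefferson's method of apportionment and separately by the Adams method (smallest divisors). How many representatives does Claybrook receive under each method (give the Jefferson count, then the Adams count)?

2 and 3

Jefferson: Ashgrove 2, Fernley 2, Oakdale 12, Claybrook 2, Rivermont 3.
Adams: Ashgrove 2, Fernley 3, Oakdale 10, Claybrook 3, Rivermont 3.
Claybrook gets 2 under Jefferson and 3 under Adams.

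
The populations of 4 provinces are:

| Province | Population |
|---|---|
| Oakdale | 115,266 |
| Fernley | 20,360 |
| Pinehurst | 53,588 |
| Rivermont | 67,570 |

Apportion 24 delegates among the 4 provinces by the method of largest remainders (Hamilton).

Oakdale: 11, Fernley: 2, Pinehurst: 5, Rivermont: 6

Standard divisor: 256784 ÷ 24 ≈ 10699.333.
Standard quotas: Oakdale 10.7732, Fernley 1.9029, Pinehurst 5.0085, Rivermont 6.3153.
Lower quotas: Oakdale 10, Fernley 1, Pinehurst 5, Rivermont 6 (sum 22, leaving 2 seats).
Remainders in descending order: Fernley 0.9029, Oakdale 0.7732, Rivermont 0.3153, Pinehurst 0.0085.
The surplus seats go to Fernley, Oakdale.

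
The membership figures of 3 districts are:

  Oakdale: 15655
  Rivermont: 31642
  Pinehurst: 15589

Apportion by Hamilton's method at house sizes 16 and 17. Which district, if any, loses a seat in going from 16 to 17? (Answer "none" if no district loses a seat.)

none

At 16 seats: Oakdale 4, Rivermont 8, Pinehurst 4.
At 17 seats: Oakdale 4, Rivermont 9, Pinehurst 4.
No district's allocation decreased.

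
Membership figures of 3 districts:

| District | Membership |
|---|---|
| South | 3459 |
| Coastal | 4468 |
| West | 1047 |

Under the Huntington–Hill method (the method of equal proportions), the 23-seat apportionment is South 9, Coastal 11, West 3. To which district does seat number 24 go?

Coastal

Priority for the next seat is population ÷ (√(s·(s+1))).
Priorities: South 364.611, Coastal 388.889, West 302.243.
Highest priority: Coastal.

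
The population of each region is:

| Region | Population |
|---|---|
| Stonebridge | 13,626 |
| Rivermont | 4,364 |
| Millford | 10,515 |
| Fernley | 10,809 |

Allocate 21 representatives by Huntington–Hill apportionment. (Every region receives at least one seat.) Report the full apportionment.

Stonebridge 7, Rivermont 2, Millford 6, Fernley 6

With divisor 1870: modified quotas Stonebridge 7.287, Rivermont 2.334, Millford 5.623, Fernley 5.780.
Geometric-mean thresholds: Stonebridge √(7·8)=7.483, Rivermont √(2·3)=2.449, Millford √(5·6)=5.477, Fernley √(5·6)=5.477.
Each quota rounded against its threshold gives Stonebridge 7, Rivermont 2, Millford 6, Fernley 6 (total 21).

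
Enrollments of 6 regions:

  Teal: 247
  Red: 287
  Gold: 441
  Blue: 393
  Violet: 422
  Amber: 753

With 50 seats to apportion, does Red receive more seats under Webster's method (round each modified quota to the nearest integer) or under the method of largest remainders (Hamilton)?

Webster

Webster: Teal 5, Red 6, Gold 8, Blue 8, Violet 8, Amber 15.
Hamilton: Teal 5, Red 5, Gold 9, Blue 8, Violet 8, Amber 15.
Red gets 6 under Webster and 5 under Hamilton.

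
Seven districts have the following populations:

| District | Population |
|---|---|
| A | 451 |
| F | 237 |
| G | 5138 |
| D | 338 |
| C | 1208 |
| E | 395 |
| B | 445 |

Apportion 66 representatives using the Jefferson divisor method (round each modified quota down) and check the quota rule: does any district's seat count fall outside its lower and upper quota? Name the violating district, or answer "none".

Standard quotas: A 3.625, F 1.905, G 41.294, D 2.717, C 9.709, E 3.175, B 3.576.
Jefferson allocation: A 3, F 2, G 43, D 2, C 10, E 3, B 3.
G has quota 41.294 (lower 41, upper 42) but receives 43 — outside the quota interval.

G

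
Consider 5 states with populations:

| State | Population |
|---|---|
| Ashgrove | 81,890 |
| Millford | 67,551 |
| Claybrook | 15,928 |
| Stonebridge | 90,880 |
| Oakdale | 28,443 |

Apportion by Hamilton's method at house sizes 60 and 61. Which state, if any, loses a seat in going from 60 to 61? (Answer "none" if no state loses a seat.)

At 60 seats: Ashgrove 17, Millford 14, Claybrook 4, Stonebridge 19, Oakdale 6.
At 61 seats: Ashgrove 18, Millford 15, Claybrook 3, Stonebridge 19, Oakdale 6.
Claybrook drops from 4 to 3.

Claybrook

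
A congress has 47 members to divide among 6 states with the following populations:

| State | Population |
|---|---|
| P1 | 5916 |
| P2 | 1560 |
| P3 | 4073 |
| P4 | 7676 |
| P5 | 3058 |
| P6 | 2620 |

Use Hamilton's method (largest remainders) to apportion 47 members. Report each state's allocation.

P1 11, P2 3, P3 8, P4 14, P5 6, P6 5

The standard divisor is 24903/47 ≈ 529.851.
Standard quotas: P1 11.1654, P2 2.9442, P3 7.6871, P4 14.4871, P5 5.7714, P6 4.9448.
Lower quotas: P1 11, P2 2, P3 7, P4 14, P5 5, P6 4 (sum 43, leaving 4 seats).
Remainders in descending order: P6 0.9448, P2 0.9442, P5 0.7714, P3 0.6871, P4 0.4871, P1 0.1654.
Largest remainders: P6, P2, P5, P3 receive the extra seats.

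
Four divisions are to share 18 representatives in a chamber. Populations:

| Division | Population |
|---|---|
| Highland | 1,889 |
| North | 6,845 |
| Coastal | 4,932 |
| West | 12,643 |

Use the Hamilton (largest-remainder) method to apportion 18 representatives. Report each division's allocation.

Standard divisor: 26309 ÷ 18 ≈ 1461.611.
Standard quotas: Highland 1.2924, North 4.6832, Coastal 3.3744, West 8.6500.
Lower quotas: Highland 1, North 4, Coastal 3, West 8 (sum 16, leaving 2 seats).
Remainders in descending order: North 0.6832, West 0.6500, Coastal 0.3744, Highland 0.2924.
The surplus seats go to North, West.

Highland 1, North 5, Coastal 3, West 9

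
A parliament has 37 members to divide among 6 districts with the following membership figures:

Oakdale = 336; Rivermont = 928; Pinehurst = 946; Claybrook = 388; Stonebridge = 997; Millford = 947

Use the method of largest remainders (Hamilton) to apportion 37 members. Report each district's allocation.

Oakdale 3; Rivermont 7; Pinehurst 8; Claybrook 3; Stonebridge 8; Millford 8

The standard divisor is 4542/37 ≈ 122.757.
Standard quotas: Oakdale 2.737, Rivermont 7.560, Pinehurst 7.706, Claybrook 3.161, Stonebridge 8.122, Millford 7.714.
Lower quotas: Oakdale 2, Rivermont 7, Pinehurst 7, Claybrook 3, Stonebridge 8, Millford 7 (sum 34, leaving 3 seats).
Remainders in descending order: Oakdale 0.737, Millford 0.714, Pinehurst 0.706, Rivermont 0.560, Claybrook 0.161, Stonebridge 0.122.
Largest remainders: Oakdale, Millford, Pinehurst receive the extra seats.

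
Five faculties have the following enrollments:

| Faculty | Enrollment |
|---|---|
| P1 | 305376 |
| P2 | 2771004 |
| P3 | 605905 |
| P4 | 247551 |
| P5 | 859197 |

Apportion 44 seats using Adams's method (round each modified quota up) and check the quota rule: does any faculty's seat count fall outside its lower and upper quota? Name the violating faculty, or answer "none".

Standard quotas: P1 2.806, P2 25.459, P3 5.567, P4 2.274, P5 7.894.
Adams allocation: P1 3, P2 24, P3 6, P4 3, P5 8.
P2 has quota 25.459 (lower 25, upper 26) but receives 24 — outside the quota interval.

P2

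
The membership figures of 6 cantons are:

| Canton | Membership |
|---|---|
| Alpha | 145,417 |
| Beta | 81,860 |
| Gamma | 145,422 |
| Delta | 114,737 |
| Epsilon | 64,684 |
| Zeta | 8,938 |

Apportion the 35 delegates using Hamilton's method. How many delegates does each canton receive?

Total 561058; standard divisor 561058/35 ≈ 16030.229.
Standard quotas: Alpha 9.0714, Beta 5.1066, Gamma 9.0717, Delta 7.1575, Epsilon 4.0351, Zeta 0.5576.
Lower quotas: Alpha 9, Beta 5, Gamma 9, Delta 7, Epsilon 4, Zeta 0 (sum 34, leaving 1 seat).
Remainders in descending order: Zeta 0.5576, Delta 0.1575, Beta 0.1066, Gamma 0.0717, Alpha 0.0714, Epsilon 0.0351.
Largest remainder: Zeta receives the extra seat.

Alpha 9; Beta 5; Gamma 9; Delta 7; Epsilon 4; Zeta 1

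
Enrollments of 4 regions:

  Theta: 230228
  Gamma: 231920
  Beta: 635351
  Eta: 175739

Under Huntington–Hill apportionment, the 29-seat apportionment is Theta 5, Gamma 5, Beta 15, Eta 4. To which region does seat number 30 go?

Gamma

Priority for the next seat is population ÷ (√(s·(s+1))).
Priorities: Theta 42033.690, Gamma 42342.605, Beta 41011.731, Eta 39296.435.
Highest priority: Gamma.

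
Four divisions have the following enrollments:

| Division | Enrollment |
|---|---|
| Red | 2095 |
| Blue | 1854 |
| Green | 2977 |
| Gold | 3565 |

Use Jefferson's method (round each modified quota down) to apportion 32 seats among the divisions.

Standard divisor 10491/32 ≈ 327.844; standard quotas: Red 6.390, Blue 5.655, Green 9.081, Gold 10.874.
Rounding down gives 6, 5, 9, 10 = 30 seats, so the divisor must be adjusted.
With modified divisor 304: modified quotas Red 6.891, Blue 6.099, Green 9.793, Gold 11.727.
Rounding down: Red 6, Blue 6, Green 9, Gold 11 (total 32).

Red=6; Blue=6; Green=9; Gold=11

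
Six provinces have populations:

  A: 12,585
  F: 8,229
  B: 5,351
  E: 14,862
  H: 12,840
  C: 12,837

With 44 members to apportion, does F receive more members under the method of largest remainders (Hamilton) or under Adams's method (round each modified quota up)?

Hamilton: A 8, F 5, B 4, E 10, H 9, C 8.
Adams: A 8, F 6, B 4, E 10, H 8, C 8.
F gets 5 under Hamilton and 6 under Adams.

Adams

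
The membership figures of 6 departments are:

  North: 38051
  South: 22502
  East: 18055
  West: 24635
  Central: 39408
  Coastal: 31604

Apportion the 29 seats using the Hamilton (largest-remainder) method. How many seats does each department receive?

Total 174255; standard divisor 174255/29 ≈ 6008.793.
Standard quotas: North 6.3326, South 3.7448, East 3.0048, West 4.0998, Central 6.5584, Coastal 5.2596.
Lower quotas: North 6, South 3, East 3, West 4, Central 6, Coastal 5 (sum 27, leaving 2 seats).
Remainders in descending order: South 0.7448, Central 0.5584, North 0.3326, Coastal 0.2596, West 0.0998, East 0.0048.
The surplus seats go to South, Central.

North 6; South 4; East 3; West 4; Central 7; Coastal 5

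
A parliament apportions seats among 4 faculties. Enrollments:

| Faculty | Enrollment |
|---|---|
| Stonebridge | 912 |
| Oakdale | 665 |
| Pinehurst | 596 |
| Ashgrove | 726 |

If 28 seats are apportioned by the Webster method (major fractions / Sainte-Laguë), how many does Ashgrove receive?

7

Standard divisor 2899/28 ≈ 103.536; standard quotas: Stonebridge 8.809, Oakdale 6.423, Pinehurst 5.756, Ashgrove 7.012.
Rounding to the nearest integer gives Stonebridge 9, Oakdale 6, Pinehurst 6, Ashgrove 7 — total 28, matching the house size, so no adjustment is needed.
Ashgrove receives 7.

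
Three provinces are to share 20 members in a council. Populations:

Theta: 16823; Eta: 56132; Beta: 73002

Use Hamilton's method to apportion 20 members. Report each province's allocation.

Theta 2, Eta 8, Beta 10

Standard divisor: 145957 ÷ 20 ≈ 7297.85.
Standard quotas: Theta 2.3052, Eta 7.6916, Beta 10.0032.
Lower quotas: Theta 2, Eta 7, Beta 10 (sum 19, leaving 1 seat).
Remainders in descending order: Eta 0.6916, Theta 0.3052, Beta 0.0032.
Largest remainder: Eta receives the extra seat.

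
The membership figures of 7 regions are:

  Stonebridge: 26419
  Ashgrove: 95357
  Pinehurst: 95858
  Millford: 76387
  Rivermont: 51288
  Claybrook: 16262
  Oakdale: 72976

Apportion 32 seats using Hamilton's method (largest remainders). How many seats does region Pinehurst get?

7

Total 434547; standard divisor 434547/32 ≈ 13579.594.
Standard quotas: Stonebridge 1.9455, Ashgrove 7.0221, Pinehurst 7.0590, Millford 5.6251, Rivermont 3.7768, Claybrook 1.1975, Oakdale 5.3739.
Lower quotas: Stonebridge 1, Ashgrove 7, Pinehurst 7, Millford 5, Rivermont 3, Claybrook 1, Oakdale 5 (sum 29, leaving 3 seats).
Remainders in descending order: Stonebridge 0.9455, Rivermont 0.7768, Millford 0.6251, Oakdale 0.3739, Claybrook 0.1975, Pinehurst 0.0590, Ashgrove 0.0221.
The surplus seats go to Stonebridge, Rivermont, Millford.
Pinehurst receives 7.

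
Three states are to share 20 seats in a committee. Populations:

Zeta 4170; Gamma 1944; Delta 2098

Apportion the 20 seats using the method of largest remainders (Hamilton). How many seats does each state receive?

Standard divisor: 8212 ÷ 20 ≈ 410.6.
Standard quotas: Zeta 10.156, Gamma 4.735, Delta 5.110.
Lower quotas: Zeta 10, Gamma 4, Delta 5 (sum 19, leaving 1 seat).
Remainders in descending order: Gamma 0.735, Zeta 0.156, Delta 0.110.
The surplus seat goes to Gamma.

Zeta=10, Gamma=5, Delta=5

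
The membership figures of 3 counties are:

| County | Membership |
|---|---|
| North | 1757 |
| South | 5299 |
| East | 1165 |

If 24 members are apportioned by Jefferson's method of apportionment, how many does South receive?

16

Standard divisor 8221/24 ≈ 342.542; standard quotas: North 5.129, South 15.470, East 3.401.
Rounding down gives 5, 15, 3 = 23 seats, so the divisor must be adjusted.
With modified divisor 320: modified quotas North 5.491, South 16.559, East 3.641.
Rounding down: North 5, South 16, East 3 (total 24).
South receives 16.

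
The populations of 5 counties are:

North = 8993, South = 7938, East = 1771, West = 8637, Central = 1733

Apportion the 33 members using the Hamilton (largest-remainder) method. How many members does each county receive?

North=10, South=9, East=2, West=10, Central=2

Standard divisor: 29072 ÷ 33 ≈ 880.97.
Standard quotas: North 10.2081, South 9.0105, East 2.0103, West 9.8040, Central 1.9672.
Lower quotas: North 10, South 9, East 2, West 9, Central 1 (sum 31, leaving 2 seats).
Remainders in descending order: Central 0.9672, West 0.8040, North 0.2081, South 0.0105, East 0.0103.
The surplus seats go to Central, West.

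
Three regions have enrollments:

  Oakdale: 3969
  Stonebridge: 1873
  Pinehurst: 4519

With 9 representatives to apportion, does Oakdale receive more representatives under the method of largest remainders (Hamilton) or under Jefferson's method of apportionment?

Jefferson

Hamilton: Oakdale 3, Stonebridge 2, Pinehurst 4.
Jefferson: Oakdale 4, Stonebridge 1, Pinehurst 4.
Oakdale gets 3 under Hamilton and 4 under Jefferson.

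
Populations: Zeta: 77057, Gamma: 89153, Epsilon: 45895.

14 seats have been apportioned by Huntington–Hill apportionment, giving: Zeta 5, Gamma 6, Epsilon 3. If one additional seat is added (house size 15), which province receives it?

Priority for the next seat is population ÷ (√(s·(s+1))).
Priorities: Zeta 14068.619, Gamma 13756.607, Epsilon 13248.745.
Highest priority: Zeta.

Zeta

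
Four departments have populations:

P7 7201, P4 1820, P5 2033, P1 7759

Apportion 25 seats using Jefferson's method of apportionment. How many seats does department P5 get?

2

Standard divisor 18813/25 ≈ 752.52; standard quotas: P7 9.569, P4 2.419, P5 2.702, P1 10.311.
Rounding down gives 9, 2, 2, 10 = 23 seats, so the divisor must be adjusted.
With modified divisor 700: modified quotas P7 10.287, P4 2.600, P5 2.904, P1 11.084.
Rounding down: P7 10, P4 2, P5 2, P1 11 (total 25).
P5 receives 2.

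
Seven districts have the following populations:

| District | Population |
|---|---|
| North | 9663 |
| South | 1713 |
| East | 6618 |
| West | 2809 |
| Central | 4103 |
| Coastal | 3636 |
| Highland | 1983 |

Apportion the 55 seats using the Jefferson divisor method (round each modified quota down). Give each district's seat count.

Standard divisor 30525/55 ≈ 555; standard quotas: North 17.411, South 3.086, East 11.924, West 5.061, Central 7.393, Coastal 6.551, Highland 3.573.
Rounding down gives 17, 3, 11, 5, 7, 6, 3 = 52 seats, so the divisor must be adjusted.
With modified divisor 516: modified quotas North 18.727, South 3.320, East 12.826, West 5.444, Central 7.952, Coastal 7.047, Highland 3.843.
Rounding down: North 18, South 3, East 12, West 5, Central 7, Coastal 7, Highland 3 (total 55).

North 18; South 3; East 12; West 5; Central 7; Coastal 7; Highland 3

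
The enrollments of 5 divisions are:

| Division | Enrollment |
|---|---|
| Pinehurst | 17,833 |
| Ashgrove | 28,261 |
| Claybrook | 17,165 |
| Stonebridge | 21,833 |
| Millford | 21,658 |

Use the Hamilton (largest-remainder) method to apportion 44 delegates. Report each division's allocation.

Standard divisor: 106750 ÷ 44 ≈ 2426.136.
Standard quotas: Pinehurst 7.3504, Ashgrove 11.6486, Claybrook 7.0750, Stonebridge 8.9991, Millford 8.9270.
Lower quotas: Pinehurst 7, Ashgrove 11, Claybrook 7, Stonebridge 8, Millford 8 (sum 41, leaving 3 seats).
Remainders in descending order: Stonebridge 0.9991, Millford 0.9270, Ashgrove 0.6486, Pinehurst 0.3504, Claybrook 0.0750.
Largest remainders: Stonebridge, Millford, Ashgrove receive the extra seats.

Pinehurst=7, Ashgrove=12, Claybrook=7, Stonebridge=9, Millford=9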